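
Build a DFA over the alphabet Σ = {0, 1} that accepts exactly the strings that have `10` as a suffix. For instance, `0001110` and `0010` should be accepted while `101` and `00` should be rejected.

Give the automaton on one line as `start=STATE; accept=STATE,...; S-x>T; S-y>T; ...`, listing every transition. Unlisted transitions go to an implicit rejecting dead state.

Remember how much of `10` the current input suffix matches. State q0 means no match yet; q1 means the last symbol is `1`; q2 means the last 2 symbols are `10`. Only q2 accepts. On a mismatch, fall back to the longest proper suffix that is still a prefix of `10`.
3 states suffice.
        0   1  
>  q0   q0  q1 
   q1   q2  q1 
 * q2   q0  q1 
(> = start, * = accepting)

start=q0; accept=q2; q0-0>q0; q0-1>q1; q1-0>q2; q1-1>q1; q2-0>q0; q2-1>q1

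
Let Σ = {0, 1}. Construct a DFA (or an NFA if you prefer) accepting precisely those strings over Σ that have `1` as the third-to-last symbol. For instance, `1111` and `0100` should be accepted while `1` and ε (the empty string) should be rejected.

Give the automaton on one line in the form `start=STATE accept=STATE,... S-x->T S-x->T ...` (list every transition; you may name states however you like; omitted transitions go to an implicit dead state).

start=q0 accept=q11,q12,q13,q14 q0-0->q1 q0-1->q2 q1-0->q3 q1-1->q4 q2-0->q5 q2-1->q6 q3-0->q7 q3-1->q8 q4-0->q9 q4-1->q10 q5-0->q11 q5-1->q12 q6-0->q13 q6-1->q14 q7-0->q7 q7-1->q8 q8-0->q9 q8-1->q10 q9-0->q11 q9-1->q12 q10-0->q13 q10-1->q14 q11-0->q7 q11-1->q8 q12-0->q9 q12-1->q10 q13-0->q11 q13-1->q12 q14-0->q13 q14-1->q14

Because acceptance depends on a position counted from the end, the machine has to buffer the most recent 3 symbols. Make each state the string of the last up-to-3 symbols read; on input `x` shift the window left and append `x`. Accept when the buffered window has length 3 and begins with `1`.
15 states suffice.
          0    1  
>  q0     q1   q2 
   q1     q3   q4 
   q2     q5   q6 
   q3     q7   q8 
   q4     q9  q10 
   q5    q11  q12 
   q6    q13  q14 
   q7     q7   q8 
   q8     q9  q10 
   q9    q11  q12 
   q10   q13  q14 
 * q11    q7   q8 
 * q12    q9  q10 
 * q13   q11  q12 
 * q14   q13  q14 
(> = start, * = accepting)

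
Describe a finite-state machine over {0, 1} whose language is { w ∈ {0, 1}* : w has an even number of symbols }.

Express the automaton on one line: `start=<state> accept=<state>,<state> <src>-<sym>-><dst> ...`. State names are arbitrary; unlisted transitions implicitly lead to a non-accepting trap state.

Count input length modulo 2: every symbol advances one step around the cycle S0 → S1 → S0. Accept at S0.
2 states suffice.
        0   1  
>* S0   S1  S1 
   S1   S0  S0 
(> = start, * = accepting)

start=S0 accept=S0 S0-0->S1 S0-1->S1 S1-0->S0 S1-1->S0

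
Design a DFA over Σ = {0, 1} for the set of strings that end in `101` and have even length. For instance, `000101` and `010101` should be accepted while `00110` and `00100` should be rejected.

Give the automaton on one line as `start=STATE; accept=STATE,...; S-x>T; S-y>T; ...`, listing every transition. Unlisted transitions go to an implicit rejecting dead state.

start=S0; accept=S4; S0-0>S1; S0-1>S1; S1-0>S0; S1-1>S2; S2-0>S3; S2-1>S1; S3-0>S0; S3-1>S4; S4-0>S3; S4-1>S1

Handle the two conditions separately and then intersect. The first has 4 states tracking how much of the suffix `101` has currently been matched; the second has 2 states tracking the input length modulo 2. A product state is a pair (one from each), accepting exactly when both do. Equivalent product states are then merged.
        0   1  
>  S0   S1  S1 
   S1   S0  S2 
   S2   S3  S1 
   S3   S0  S4 
 * S4   S3  S1 
(> = start, * = accepting)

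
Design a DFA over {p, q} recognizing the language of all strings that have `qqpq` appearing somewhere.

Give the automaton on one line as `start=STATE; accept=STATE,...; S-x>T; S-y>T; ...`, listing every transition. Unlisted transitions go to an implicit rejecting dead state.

start=s0; accept=s4; s0-p>s0; s0-q>s1; s1-p>s0; s1-q>s2; s2-p>s3; s2-q>s2; s3-p>s0; s3-q>s4; s4-p>s4; s4-q>s4

States s0..s3 record the length of the longest prefix of `qqpq` that matches the current input suffix. Reaching s4 means `qqpq` has been seen, and we stay there forever. Accept from s4.
A 5-state machine:
        p   q  
>  s0   s0  s1 
   s1   s0  s2 
   s2   s3  s2 
   s3   s0  s4 
 * s4   s4  s4 
(> = start, * = accepting)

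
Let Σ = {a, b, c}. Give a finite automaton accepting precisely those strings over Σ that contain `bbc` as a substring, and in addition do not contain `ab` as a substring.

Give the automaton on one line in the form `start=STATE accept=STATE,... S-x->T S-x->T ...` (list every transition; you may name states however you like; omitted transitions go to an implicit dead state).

Run two small machines in parallel and take their product. One (4 states) tracks whether and how much of `bbc` has been seen; the other (3 states) tracks partial matches of the forbidden pattern `ab`. Each combined state is a pair, one component from each; accept when both components accept. Equivalent product states are then merged.
        a   b   c  
>  q0   q1  q2  q0 
   q1   q1  q3  q0 
   q2   q1  q4  q0 
   q3   q3  q3  q3 
   q4   q1  q4  q5 
 * q5   q6  q5  q5 
 * q6   q6  q3  q5 
(> = start, * = accepting)

start=q0 accept=q5,q6 q0-a->q1 q0-b->q2 q0-c->q0 q1-a->q1 q1-b->q3 q1-c->q0 q2-a->q1 q2-b->q4 q2-c->q0 q3-a->q3 q3-b->q3 q3-c->q3 q4-a->q1 q4-b->q4 q4-c->q5 q5-a->q6 q5-b->q5 q5-c->q5 q6-a->q6 q6-b->q3 q6-c->q5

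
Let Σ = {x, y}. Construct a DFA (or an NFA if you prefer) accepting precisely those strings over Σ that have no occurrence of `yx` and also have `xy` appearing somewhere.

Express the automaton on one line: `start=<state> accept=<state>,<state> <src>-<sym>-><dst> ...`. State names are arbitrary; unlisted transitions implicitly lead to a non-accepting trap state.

start=s0 accept=s3 s0-x->s1 s0-y->s2 s1-x->s1 s1-y->s3 s2-x->s2 s2-y->s2 s3-x->s2 s3-y->s3

Run two small machines in parallel and take their product. One (3 states) tracks partial matches of the forbidden pattern `yx`; the other (3 states) tracks whether and how much of `xy` has been seen. Each combined state is a pair, one component from each; accept when both components accept. Minimizing collapses redundant product states.
        x   y  
>  s0   s1  s2 
   s1   s1  s3 
   s2   s2  s2 
 * s3   s2  s3 
(> = start, * = accepting)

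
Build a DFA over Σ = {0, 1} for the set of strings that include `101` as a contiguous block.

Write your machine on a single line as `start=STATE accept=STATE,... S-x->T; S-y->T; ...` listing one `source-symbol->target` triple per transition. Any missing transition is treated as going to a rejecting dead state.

Track how much of `101` has been matched so far: state q0 is no progress, q3 is the absorbing accept state reached once `101` has occurred. Intermediate states record partial matches; on a mismatch, fall back to the longest reusable overlap.
        0   1  
>  q0   q0  q1 
   q1   q2  q1 
   q2   q0  q3 
 * q3   q3  q3 
(> = start, * = accepting)

start=q0; accept=q3; q0-0->q0; q0-1->q1; q1-0->q2; q1-1->q1; q2-0->q0; q2-1->q3; q3-0->q3; q3-1->q3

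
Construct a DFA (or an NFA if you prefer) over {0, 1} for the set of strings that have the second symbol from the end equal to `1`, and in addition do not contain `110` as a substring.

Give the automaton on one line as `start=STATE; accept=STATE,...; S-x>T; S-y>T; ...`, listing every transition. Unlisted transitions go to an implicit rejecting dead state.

Build one automaton per condition and run them in lockstep. One (7 states) tracks the last 2 symbols read; the other (4 states) tracks partial matches of the forbidden pattern `110`. Each combined state is a pair, one component from each; accept when both components accept.
11 states suffice.
          0    1  
>  q0     q1   q2 
   q1     q3   q4 
   q2     q5   q6 
   q3     q3   q4 
   q4     q5   q6 
 * q5     q3   q4 
 * q6     q7   q6 
   q7     q8   q9 
   q8     q8   q9 
   q9     q7  q10 
   q10    q7  q10 
(> = start, * = accepting)

start=q0; accept=q5,q6; q0-0>q1; q0-1>q2; q1-0>q3; q1-1>q4; q2-0>q5; q2-1>q6; q3-0>q3; q3-1>q4; q4-0>q5; q4-1>q6; q5-0>q3; q5-1>q4; q6-0>q7; q6-1>q6; q7-0>q8; q7-1>q9; q8-0>q8; q8-1>q9; q9-0>q7; q9-1>q10; q10-0>q7; q10-1>q10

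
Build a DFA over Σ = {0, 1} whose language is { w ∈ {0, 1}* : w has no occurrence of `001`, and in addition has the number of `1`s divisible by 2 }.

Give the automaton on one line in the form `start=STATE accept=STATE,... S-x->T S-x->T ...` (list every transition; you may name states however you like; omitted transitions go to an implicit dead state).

Handle the two conditions separately and then intersect. The first has 4 states tracking partial matches of the forbidden pattern `001`; the second has 2 states tracking the count of `1`s modulo 2. A product state is a pair (one from each), accepting exactly when both do.
8 states suffice.
        0   1  
>* S0   S1  S2 
 * S1   S3  S2 
   S2   S4  S0 
 * S3   S3  S5 
   S4   S6  S0 
   S5   S5  S7 
   S6   S6  S7 
   S7   S7  S5 
(> = start, * = accepting)

start=S0 accept=S0,S1,S3 S0-0->S1 S0-1->S2 S1-0->S3 S1-1->S2 S2-0->S4 S2-1->S0 S3-0->S3 S3-1->S5 S4-0->S6 S4-1->S0 S5-0->S5 S5-1->S7 S6-0->S6 S6-1->S7 S7-0->S7 S7-1->S5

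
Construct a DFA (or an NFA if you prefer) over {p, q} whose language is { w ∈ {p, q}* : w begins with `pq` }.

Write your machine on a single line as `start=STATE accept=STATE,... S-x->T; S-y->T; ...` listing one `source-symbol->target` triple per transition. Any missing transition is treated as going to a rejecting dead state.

start=S0; accept=S2; S0-p->S1; S0-q->S3; S1-p->S3; S1-q->S2; S2-p->S2; S2-q->S2; S3-p->S3; S3-q->S3

Walk along `pq` while the input agrees: from S0 take `p` to S1, and so on. Any deviation drops to the rejecting sink S3. Once S2 is reached the prefix is confirmed and every continuation is accepted.
4 states suffice.
        p   q  
>  S0   S1  S3 
   S1   S3  S2 
 * S2   S2  S2 
   S3   S3  S3 
(> = start, * = accepting)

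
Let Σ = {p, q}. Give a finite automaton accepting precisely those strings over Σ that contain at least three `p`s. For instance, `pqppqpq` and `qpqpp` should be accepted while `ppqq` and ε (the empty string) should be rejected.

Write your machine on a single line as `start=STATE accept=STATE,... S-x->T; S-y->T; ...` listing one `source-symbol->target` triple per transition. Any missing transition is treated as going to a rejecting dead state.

start=S0; accept=S3,S4; S0-p->S1; S0-q->S0; S1-p->S2; S1-q->S1; S2-p->S3; S2-q->S2; S3-p->S4; S3-q->S3; S4-p->S4; S4-q->S4

Only the number of `p`s matters, and only up to 4. Make a chain S0 → S1 → S2 → S3 → S4 advanced by each `p` (with S4 absorbing); every other symbol self-loops. The accepting set is {S3, S4}.
5 states suffice.
        p   q  
>  S0   S1  S0 
   S1   S2  S1 
   S2   S3  S2 
 * S3   S4  S3 
 * S4   S4  S4 
(> = start, * = accepting)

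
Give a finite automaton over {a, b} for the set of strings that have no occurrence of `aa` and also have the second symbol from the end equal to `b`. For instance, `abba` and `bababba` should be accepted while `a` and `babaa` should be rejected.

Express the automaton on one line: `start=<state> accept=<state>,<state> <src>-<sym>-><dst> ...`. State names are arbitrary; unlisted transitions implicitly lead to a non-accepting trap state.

Run two small machines in parallel and take their product. The first has 3 states tracking partial matches of the forbidden pattern `aa`; the second has 7 states tracking the last 2 symbols read. A product state is a pair (one from each), accepting exactly when both do. Equivalent product states are then merged.
        a   b  
>  S0   S1  S2 
   S1   S3  S2 
   S2   S4  S5 
   S3   S3  S3 
 * S4   S3  S2 
 * S5   S4  S5 
(> = start, * = accepting)

start=S0 accept=S4,S5 S0-a->S1 S0-b->S2 S1-a->S3 S1-b->S2 S2-a->S4 S2-b->S5 S3-a->S3 S3-b->S3 S4-a->S3 S4-b->S2 S5-a->S4 S5-b->S5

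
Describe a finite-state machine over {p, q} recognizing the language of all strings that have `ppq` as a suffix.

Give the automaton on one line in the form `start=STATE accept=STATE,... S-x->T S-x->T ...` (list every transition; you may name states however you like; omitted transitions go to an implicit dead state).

Remember how much of `ppq` the current input suffix matches. State s0 means no match yet; s1 means the last symbol is `p`; s2 means the last 2 symbols are `pp`; s3 means the last 3 symbols are `ppq`. Only s3 accepts. On a mismatch, fall back to the longest proper suffix that is still a prefix of `ppq`.
With 4 states:
        p   q  
>  s0   s1  s0 
   s1   s2  s0 
   s2   s2  s3 
 * s3   s1  s0 
(> = start, * = accepting)

start=s0 accept=s3 s0-p->s1 s0-q->s0 s1-p->s2 s1-q->s0 s2-p->s2 s2-q->s3 s3-p->s1 s3-q->s0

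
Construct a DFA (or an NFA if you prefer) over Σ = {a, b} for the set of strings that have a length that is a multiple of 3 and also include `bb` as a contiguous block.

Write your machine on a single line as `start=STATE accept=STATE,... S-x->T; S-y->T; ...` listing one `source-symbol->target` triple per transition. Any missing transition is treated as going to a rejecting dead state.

start=s0; accept=s7; s0-a->s1; s0-b->s2; s1-a->s3; s1-b->s4; s2-a->s3; s2-b->s5; s3-a->s0; s3-b->s6; s4-a->s0; s4-b->s7; s5-a->s7; s5-b->s7; s6-a->s1; s6-b->s8; s7-a->s8; s7-b->s8; s8-a->s5; s8-b->s5

Handle the two conditions separately and then intersect. The first has 3 states tracking the input length modulo 3; the second has 3 states tracking whether and how much of `bb` has been seen. A product state is a pair (one from each), accepting exactly when both do.
        a   b  
>  s0   s1  s2 
   s1   s3  s4 
   s2   s3  s5 
   s3   s0  s6 
   s4   s0  s7 
   s5   s7  s7 
   s6   s1  s8 
 * s7   s8  s8 
   s8   s5  s5 
(> = start, * = accepting)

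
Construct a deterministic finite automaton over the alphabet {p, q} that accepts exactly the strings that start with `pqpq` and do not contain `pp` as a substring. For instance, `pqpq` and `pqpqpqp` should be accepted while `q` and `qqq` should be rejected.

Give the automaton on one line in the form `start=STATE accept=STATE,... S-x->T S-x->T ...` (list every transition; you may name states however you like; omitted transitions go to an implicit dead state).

Run two small machines in parallel and take their product. The first has 6 states tracking whether the input so far still matches the prefix `pqpq`; the second has 3 states tracking partial matches of the forbidden pattern `pp`. A product state is a pair (one from each), accepting exactly when both do. After merging equivalent states the machine shrinks.
With 7 states:
        p   q  
>  s0   s1  s2 
   s1   s2  s3 
   s2   s2  s2 
   s3   s4  s2 
   s4   s2  s5 
 * s5   s6  s5 
 * s6   s2  s5 
(> = start, * = accepting)

start=s0 accept=s5,s6 s0-p->s1 s0-q->s2 s1-p->s2 s1-q->s3 s2-p->s2 s2-q->s2 s3-p->s4 s3-q->s2 s4-p->s2 s4-q->s5 s5-p->s6 s5-q->s5 s6-p->s2 s6-q->s5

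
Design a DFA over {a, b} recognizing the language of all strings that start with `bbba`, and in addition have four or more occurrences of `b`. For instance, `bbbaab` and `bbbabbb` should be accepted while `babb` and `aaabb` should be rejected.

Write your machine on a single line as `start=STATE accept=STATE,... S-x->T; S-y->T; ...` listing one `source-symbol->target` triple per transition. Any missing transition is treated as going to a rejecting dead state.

start=s0; accept=s6; s0-a->s1; s0-b->s2; s1-a->s1; s1-b->s1; s2-a->s1; s2-b->s3; s3-a->s1; s3-b->s4; s4-a->s5; s4-b->s1; s5-a->s5; s5-b->s6; s6-a->s6; s6-b->s6

Handle the two conditions separately and then intersect. The first has 6 states tracking whether the input so far still matches the prefix `bbba`; the second has 6 states tracking the count of `b`s, saturating at 5. A product state is a pair (one from each), accepting exactly when both do. Equivalent product states are then merged.
With 7 states:
        a   b  
>  s0   s1  s2 
   s1   s1  s1 
   s2   s1  s3 
   s3   s1  s4 
   s4   s5  s1 
   s5   s5  s6 
 * s6   s6  s6 
(> = start, * = accepting)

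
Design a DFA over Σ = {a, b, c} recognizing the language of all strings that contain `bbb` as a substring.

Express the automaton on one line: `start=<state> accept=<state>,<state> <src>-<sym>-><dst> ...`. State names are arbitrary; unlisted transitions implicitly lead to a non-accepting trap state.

start=q0 accept=q3 q0-a->q0 q0-b->q1 q0-c->q0 q1-a->q0 q1-b->q2 q1-c->q0 q2-a->q0 q2-b->q3 q2-c->q0 q3-a->q3 q3-b->q3 q3-c->q3

States q0..q2 record the length of the longest prefix of `bbb` that matches the current input suffix. Reaching q3 means `bbb` has been seen, and we stay there forever. Accept from q3.
With 4 states:
        a   b   c  
>  q0   q0  q1  q0 
   q1   q0  q2  q0 
   q2   q0  q3  q0 
 * q3   q3  q3  q3 
(> = start, * = accepting)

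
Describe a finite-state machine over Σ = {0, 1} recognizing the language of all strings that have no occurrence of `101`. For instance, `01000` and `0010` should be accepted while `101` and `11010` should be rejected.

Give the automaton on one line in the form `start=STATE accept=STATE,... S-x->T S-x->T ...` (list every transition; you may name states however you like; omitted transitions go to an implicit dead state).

Track partial matches of the forbidden pattern `101`. State s3 is a dead state reached once `101` has occurred; every other state accepts. s0 means no part of `101` is currently matched.
A 4-state machine:
        0   1  
>* s0   s0  s1 
 * s1   s2  s1 
 * s2   s0  s3 
   s3   s3  s3 
(> = start, * = accepting)

start=s0 accept=s0,s1,s2 s0-0->s0 s0-1->s1 s1-0->s2 s1-1->s1 s2-0->s0 s2-1->s3 s3-0->s3 s3-1->s3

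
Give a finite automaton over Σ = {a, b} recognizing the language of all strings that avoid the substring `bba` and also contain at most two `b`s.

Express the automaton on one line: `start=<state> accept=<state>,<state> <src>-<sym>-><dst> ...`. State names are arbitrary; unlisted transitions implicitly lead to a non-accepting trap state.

start=q0 accept=q0,q1,q2,q3,q4 q0-a->q0 q0-b->q1 q1-a->q2 q1-b->q3 q2-a->q2 q2-b->q4 q3-a->q5 q3-b->q5 q4-a->q4 q4-b->q5 q5-a->q5 q5-b->q5

Run two small machines in parallel and take their product. The first has 4 states tracking partial matches of the forbidden pattern `bba`; the second has 4 states tracking the count of `b`s, saturating at 3. A product state is a pair (one from each), accepting exactly when both do. After merging equivalent states the machine shrinks.
6 states suffice.
        a   b  
>* q0   q0  q1 
 * q1   q2  q3 
 * q2   q2  q4 
 * q3   q5  q5 
 * q4   q4  q5 
   q5   q5  q5 
(> = start, * = accepting)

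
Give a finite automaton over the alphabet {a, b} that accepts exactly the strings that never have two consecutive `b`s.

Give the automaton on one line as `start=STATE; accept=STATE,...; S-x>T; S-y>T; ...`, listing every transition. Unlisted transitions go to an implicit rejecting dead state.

start=S0; accept=S0,S1; S0-a>S0; S0-b>S1; S1-a>S0; S1-b>S2; S2-a>S2; S2-b>S2

Track partial matches of the forbidden pattern `bb`. State S2 is a dead state reached once `bb` has occurred; every other state accepts. S0 means no part of `bb` is currently matched.
A 3-state machine:
        a   b  
>* S0   S0  S1 
 * S1   S0  S2 
   S2   S2  S2 
(> = start, * = accepting)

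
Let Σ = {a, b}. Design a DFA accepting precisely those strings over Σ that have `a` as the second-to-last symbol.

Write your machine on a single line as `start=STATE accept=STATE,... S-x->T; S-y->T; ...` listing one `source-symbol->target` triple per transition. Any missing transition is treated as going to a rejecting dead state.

A DFA must remember the last 2 symbols (since which symbol is second-to-last isn't known until the input ends). Use one state per possible window of the last ≤2 symbols; accept from those whose window starts with `a`.
With 7 states:
        a   b  
>  S0   S1  S2 
   S1   S3  S4 
   S2   S5  S6 
 * S3   S3  S4 
 * S4   S5  S6 
   S5   S3  S4 
   S6   S5  S6 
(> = start, * = accepting)

start=S0; accept=S3,S4; S0-a->S1; S0-b->S2; S1-a->S3; S1-b->S4; S2-a->S5; S2-b->S6; S3-a->S3; S3-b->S4; S4-a->S5; S4-b->S6; S5-a->S3; S5-b->S4; S6-a->S5; S6-b->S6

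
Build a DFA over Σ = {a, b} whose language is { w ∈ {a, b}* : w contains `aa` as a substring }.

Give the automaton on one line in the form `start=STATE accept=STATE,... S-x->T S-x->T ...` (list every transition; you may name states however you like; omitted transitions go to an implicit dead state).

start=s0 accept=s2 s0-a->s1 s0-b->s0 s1-a->s2 s1-b->s0 s2-a->s2 s2-b->s2

States s0..s1 record the length of the longest prefix of `aa` that matches the current input suffix. Reaching s2 means `aa` has been seen, and we stay there forever. Accept from s2.
3 states suffice.
        a   b  
>  s0   s1  s0 
   s1   s2  s0 
 * s2   s2  s2 
(> = start, * = accepting)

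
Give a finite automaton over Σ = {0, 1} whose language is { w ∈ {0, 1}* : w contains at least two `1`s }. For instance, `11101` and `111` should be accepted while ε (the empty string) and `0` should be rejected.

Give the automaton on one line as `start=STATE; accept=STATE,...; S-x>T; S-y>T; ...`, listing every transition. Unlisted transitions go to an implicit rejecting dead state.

Only the number of `1`s matters, and only up to 3. Make a chain s0 → s1 → s2 → s3 advanced by each `1` (with s3 absorbing); every other symbol self-loops. The accepting set is {s2, s3}.
With 4 states:
        0   1  
>  s0   s0  s1 
   s1   s1  s2 
 * s2   s2  s3 
 * s3   s3  s3 
(> = start, * = accepting)

start=s0; accept=s2,s3; s0-0>s0; s0-1>s1; s1-0>s1; s1-1>s2; s2-0>s2; s2-1>s3; s3-0>s3; s3-1>s3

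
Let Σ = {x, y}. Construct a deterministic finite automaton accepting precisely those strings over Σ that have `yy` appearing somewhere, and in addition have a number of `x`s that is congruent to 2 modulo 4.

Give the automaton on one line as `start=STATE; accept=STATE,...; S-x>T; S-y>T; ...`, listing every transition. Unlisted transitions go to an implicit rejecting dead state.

Handle the two conditions separately and then intersect. The first has 3 states tracking whether and how much of `yy` has been seen; the second has 4 states tracking the count of `x`s modulo 4. A product state is a pair (one from each), accepting exactly when both do.
With 12 states:
       x  y 
>  A   B  C 
   B   D  E 
   C   B  F 
   D   G  H 
   E   D  I 
   F   I  F 
   G   A  J 
   H   G  K 
   I   K  I 
   J   A  L 
 * K   L  K 
   L   F  L 
(> = start, * = accepting)

start=A; accept=K; A-x>B; A-y>C; B-x>D; B-y>E; C-x>B; C-y>F; D-x>G; D-y>H; E-x>D; E-y>I; F-x>I; F-y>F; G-x>A; G-y>J; H-x>G; H-y>K; I-x>K; I-y>I; J-x>A; J-y>L; K-x>L; K-y>K; L-x>F; L-y>L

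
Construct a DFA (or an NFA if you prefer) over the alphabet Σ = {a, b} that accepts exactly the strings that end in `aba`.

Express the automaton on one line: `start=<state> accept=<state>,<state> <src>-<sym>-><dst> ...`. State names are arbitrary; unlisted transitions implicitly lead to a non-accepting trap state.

start=q0 accept=q3 q0-a->q1 q0-b->q0 q1-a->q1 q1-b->q2 q2-a->q3 q2-b->q0 q3-a->q1 q3-b->q2

Let each state record the length of the longest suffix of the input read so far that is also a prefix of `aba`. q1 means the last symbol is `a`; q2 means the last 2 symbols are `ab`; q3 means the last 3 symbols are `aba`. Accept only at q3, where the string currently ends in `aba`.
With 4 states:
        a   b  
>  q0   q1  q0 
   q1   q1  q2 
   q2   q3  q0 
 * q3   q1  q2 
(> = start, * = accepting)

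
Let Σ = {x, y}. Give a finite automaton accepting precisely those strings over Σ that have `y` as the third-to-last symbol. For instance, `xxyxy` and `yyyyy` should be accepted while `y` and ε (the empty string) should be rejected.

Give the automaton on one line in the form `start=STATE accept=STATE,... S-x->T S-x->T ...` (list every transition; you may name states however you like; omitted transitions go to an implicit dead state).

start=q0 accept=q11,q12,q13,q14 q0-x->q1 q0-y->q2 q1-x->q3 q1-y->q4 q2-x->q5 q2-y->q6 q3-x->q7 q3-y->q8 q4-x->q9 q4-y->q10 q5-x->q11 q5-y->q12 q6-x->q13 q6-y->q14 q7-x->q7 q7-y->q8 q8-x->q9 q8-y->q10 q9-x->q11 q9-y->q12 q10-x->q13 q10-y->q14 q11-x->q7 q11-y->q8 q12-x->q9 q12-y->q10 q13-x->q11 q13-y->q12 q14-x->q13 q14-y->q14

A DFA must remember the last 3 symbols (since which symbol is third-to-last isn't known until the input ends). Use one state per possible window of the last ≤3 symbols; accept from those whose window starts with `y`.
15 states suffice.
          x    y  
>  q0     q1   q2 
   q1     q3   q4 
   q2     q5   q6 
   q3     q7   q8 
   q4     q9  q10 
   q5    q11  q12 
   q6    q13  q14 
   q7     q7   q8 
   q8     q9  q10 
   q9    q11  q12 
   q10   q13  q14 
 * q11    q7   q8 
 * q12    q9  q10 
 * q13   q11  q12 
 * q14   q13  q14 
(> = start, * = accepting)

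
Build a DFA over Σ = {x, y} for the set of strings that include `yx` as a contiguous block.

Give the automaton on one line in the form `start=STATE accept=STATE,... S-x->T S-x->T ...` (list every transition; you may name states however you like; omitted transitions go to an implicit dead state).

start=s0 accept=s2 s0-x->s0 s0-y->s1 s1-x->s2 s1-y->s1 s2-x->s2 s2-y->s2

States s0..s1 record the length of the longest prefix of `yx` that matches the current input suffix. Reaching s2 means `yx` has been seen, and we stay there forever. Accept from s2.
A 3-state machine:
        x   y  
>  s0   s0  s1 
   s1   s2  s1 
 * s2   s2  s2 
(> = start, * = accepting)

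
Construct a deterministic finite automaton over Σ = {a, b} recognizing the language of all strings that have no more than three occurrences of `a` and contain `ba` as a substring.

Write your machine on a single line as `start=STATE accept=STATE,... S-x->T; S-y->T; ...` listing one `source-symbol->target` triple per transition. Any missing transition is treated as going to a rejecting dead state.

start=q0; accept=q5,q8,q11; q0-a->q1; q0-b->q2; q1-a->q3; q1-b->q4; q2-a->q5; q2-b->q2; q3-a->q6; q3-b->q7; q4-a->q8; q4-b->q4; q5-a->q8; q5-b->q5; q6-a->q9; q6-b->q10; q7-a->q11; q7-b->q7; q8-a->q11; q8-b->q8; q9-a->q9; q9-b->q12; q10-a->q13; q10-b->q10; q11-a->q13; q11-b->q11; q12-a->q13; q12-b->q12; q13-a->q13; q13-b->q13

Run two small machines in parallel and take their product. One (5 states) tracks the count of `a`s, saturating at 4; the other (3 states) tracks whether and how much of `ba` has been seen. Each combined state is a pair, one component from each; accept when both components accept.
          a    b  
>  q0     q1   q2 
   q1     q3   q4 
   q2     q5   q2 
   q3     q6   q7 
   q4     q8   q4 
 * q5     q8   q5 
   q6     q9  q10 
   q7    q11   q7 
 * q8    q11   q8 
   q9     q9  q12 
   q10   q13  q10 
 * q11   q13  q11 
   q12   q13  q12 
   q13   q13  q13 
(> = start, * = accepting)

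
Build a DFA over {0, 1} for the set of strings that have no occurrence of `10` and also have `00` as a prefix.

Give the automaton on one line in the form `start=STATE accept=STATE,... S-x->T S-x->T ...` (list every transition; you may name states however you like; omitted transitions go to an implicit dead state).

Build one automaton per condition and run them in lockstep. One (3 states) tracks partial matches of the forbidden pattern `10`; the other (4 states) tracks whether the input so far still matches the prefix `00`. Each combined state is a pair, one component from each; accept when both components accept. After merging equivalent states the machine shrinks.
5 states suffice.
        0   1  
>  q0   q1  q2 
   q1   q3  q2 
   q2   q2  q2 
 * q3   q3  q4 
 * q4   q2  q4 
(> = start, * = accepting)

start=q0 accept=q3,q4 q0-0->q1 q0-1->q2 q1-0->q3 q1-1->q2 q2-0->q2 q2-1->q2 q3-0->q3 q3-1->q4 q4-0->q2 q4-1->q4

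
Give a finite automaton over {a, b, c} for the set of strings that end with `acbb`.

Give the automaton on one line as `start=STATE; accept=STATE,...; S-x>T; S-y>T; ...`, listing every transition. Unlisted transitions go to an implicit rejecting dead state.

start=q0; accept=q4; q0-a>q1; q0-b>q0; q0-c>q0; q1-a>q1; q1-b>q0; q1-c>q2; q2-a>q1; q2-b>q3; q2-c>q0; q3-a>q1; q3-b>q4; q3-c>q0; q4-a>q1; q4-b>q0; q4-c>q0

Remember how much of `acbb` the current input suffix matches. State q0 means no match yet; q1 means the last symbol is `a`; q2 means the last 2 symbols are `ac`; q3 means the last 3 symbols are `acb`; q4 means the last 4 symbols are `acbb`. Only q4 accepts. On a mismatch, fall back to the longest proper suffix that is still a prefix of `acbb`.
A 5-state machine:
        a   b   c  
>  q0   q1  q0  q0 
   q1   q1  q0  q2 
   q2   q1  q3  q0 
   q3   q1  q4  q0 
 * q4   q1  q0  q0 
(> = start, * = accepting)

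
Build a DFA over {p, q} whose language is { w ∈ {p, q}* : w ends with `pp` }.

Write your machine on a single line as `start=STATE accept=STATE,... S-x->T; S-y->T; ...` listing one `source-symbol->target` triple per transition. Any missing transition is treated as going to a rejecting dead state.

Let each state record the length of the longest suffix of the input read so far that is also a prefix of `pp`. B means the last symbol is `p`; C means the last 2 symbols are `pp`. Accept only at C, where the string currently ends in `pp`.
       p  q 
>  A   B  A 
   B   C  A 
 * C   C  A 
(> = start, * = accepting)

start=A; accept=C; A-p->B; A-q->A; B-p->C; B-q->A; C-p->C; C-q->A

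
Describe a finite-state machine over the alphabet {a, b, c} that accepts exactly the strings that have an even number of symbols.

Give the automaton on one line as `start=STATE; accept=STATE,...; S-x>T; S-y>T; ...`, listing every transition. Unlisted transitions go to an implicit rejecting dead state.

Only the length mod 2 matters, so use a 2-cycle: from any state, every input symbol moves to the next state, wrapping q1 back to q0. Mark q0 accepting.
2 states suffice.
        a   b   c  
>* q0   q1  q1  q1 
   q1   q0  q0  q0 
(> = start, * = accepting)

start=q0; accept=q0; q0-a>q1; q0-b>q1; q0-c>q1; q1-a>q0; q1-b>q0; q1-c>q0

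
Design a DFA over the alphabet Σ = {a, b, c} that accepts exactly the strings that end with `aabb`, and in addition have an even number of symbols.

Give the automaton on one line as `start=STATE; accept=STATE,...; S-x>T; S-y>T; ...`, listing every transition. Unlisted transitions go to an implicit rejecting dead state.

start=s0; accept=s5; s0-a>s1; s0-b>s2; s0-c>s2; s1-a>s3; s1-b>s0; s1-c>s0; s2-a>s0; s2-b>s0; s2-c>s0; s3-a>s1; s3-b>s4; s3-c>s2; s4-a>s0; s4-b>s5; s4-c>s0; s5-a>s1; s5-b>s2; s5-c>s2

Build one automaton per condition and run them in lockstep. One (5 states) tracks how much of the suffix `aabb` has currently been matched; the other (2 states) tracks the input length modulo 2. Each combined state is a pair, one component from each; accept when both components accept. Equivalent product states are then merged.
        a   b   c  
>  s0   s1  s2  s2 
   s1   s3  s0  s0 
   s2   s0  s0  s0 
   s3   s1  s4  s2 
   s4   s0  s5  s0 
 * s5   s1  s2  s2 
(> = start, * = accepting)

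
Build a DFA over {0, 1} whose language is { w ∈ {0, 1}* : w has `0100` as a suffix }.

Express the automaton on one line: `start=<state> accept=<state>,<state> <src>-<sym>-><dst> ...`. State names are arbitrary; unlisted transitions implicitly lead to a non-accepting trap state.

start=q0 accept=q4 q0-0->q1 q0-1->q0 q1-0->q1 q1-1->q2 q2-0->q3 q2-1->q0 q3-0->q4 q3-1->q2 q4-0->q1 q4-1->q2

Let each state record the length of the longest suffix of the input read so far that is also a prefix of `0100`. q1 means the last symbol is `0`; q2 means the last 2 symbols are `01`; q3 means the last 3 symbols are `010`; q4 means the last 4 symbols are `0100`. Accept only at q4, where the string currently ends in `0100`.
With 5 states:
        0   1  
>  q0   q1  q0 
   q1   q1  q2 
   q2   q3  q0 
   q3   q4  q2 
 * q4   q1  q2 
(> = start, * = accepting)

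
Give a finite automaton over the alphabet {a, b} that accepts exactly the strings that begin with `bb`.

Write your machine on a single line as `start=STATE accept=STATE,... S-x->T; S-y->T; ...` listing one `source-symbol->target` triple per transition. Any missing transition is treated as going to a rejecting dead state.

start=q0; accept=q2; q0-a->q3; q0-b->q1; q1-a->q3; q1-b->q2; q2-a->q2; q2-b->q2; q3-a->q3; q3-b->q3

Check the first 2 symbols one by one: q0 through q1 record how many have matched `bb` so far; any wrong symbol goes to the dead state q3. After all 2 match we enter the accepting sink q2.
With 4 states:
        a   b  
>  q0   q3  q1 
   q1   q3  q2 
 * q2   q2  q2 
   q3   q3  q3 
(> = start, * = accepting)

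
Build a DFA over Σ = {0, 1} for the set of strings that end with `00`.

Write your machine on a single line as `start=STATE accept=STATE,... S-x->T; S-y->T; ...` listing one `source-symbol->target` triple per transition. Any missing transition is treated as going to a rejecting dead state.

start=s0; accept=s2; s0-0->s1; s0-1->s0; s1-0->s2; s1-1->s0; s2-0->s2; s2-1->s0

Remember how much of `00` the current input suffix matches. State s0 means no match yet; s1 means the last symbol is `0`; s2 means the last 2 symbols are `00`. Only s2 accepts. On a mismatch, fall back to the longest proper suffix that is still a prefix of `00`.
With 3 states:
        0   1  
>  s0   s1  s0 
   s1   s2  s0 
 * s2   s2  s0 
(> = start, * = accepting)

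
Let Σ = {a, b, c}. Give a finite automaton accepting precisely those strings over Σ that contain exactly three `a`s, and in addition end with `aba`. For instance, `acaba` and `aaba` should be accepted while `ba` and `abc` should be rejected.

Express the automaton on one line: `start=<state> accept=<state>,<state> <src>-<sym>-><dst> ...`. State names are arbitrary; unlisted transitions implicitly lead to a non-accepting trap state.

start=S0 accept=S12 S0-a->S1 S0-b->S0 S0-c->S0 S1-a->S2 S1-b->S3 S1-c->S4 S2-a->S5 S2-b->S6 S2-c->S7 S3-a->S8 S3-b->S4 S3-c->S4 S4-a->S2 S4-b->S4 S4-c->S4 S5-a->S9 S5-b->S10 S5-c->S11 S6-a->S12 S6-b->S7 S6-c->S7 S7-a->S5 S7-b->S7 S7-c->S7 S8-a->S5 S8-b->S6 S8-c->S7 S9-a->S9 S9-b->S13 S9-c->S14 S10-a->S15 S10-b->S11 S10-c->S11 S11-a->S9 S11-b->S11 S11-c->S11 S12-a->S9 S12-b->S10 S12-c->S11 S13-a->S15 S13-b->S14 S13-c->S14 S14-a->S9 S14-b->S14 S14-c->S14 S15-a->S9 S15-b->S13 S15-c->S14

Build one automaton per condition and run them in lockstep. The first has 5 states tracking the count of `a`s, saturating at 4; the second has 4 states tracking how much of the suffix `aba` has currently been matched. A product state is a pair (one from each), accepting exactly when both do.
With 16 states:
          a    b    c  
>  S0     S1   S0   S0 
   S1     S2   S3   S4 
   S2     S5   S6   S7 
   S3     S8   S4   S4 
   S4     S2   S4   S4 
   S5     S9  S10  S11 
   S6    S12   S7   S7 
   S7     S5   S7   S7 
   S8     S5   S6   S7 
   S9     S9  S13  S14 
   S10   S15  S11  S11 
   S11    S9  S11  S11 
 * S12    S9  S10  S11 
   S13   S15  S14  S14 
   S14    S9  S14  S14 
   S15    S9  S13  S14 
(> = start, * = accepting)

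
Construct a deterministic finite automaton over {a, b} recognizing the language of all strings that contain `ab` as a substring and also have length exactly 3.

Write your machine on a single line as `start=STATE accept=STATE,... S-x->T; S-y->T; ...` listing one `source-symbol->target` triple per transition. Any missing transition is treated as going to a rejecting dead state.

Handle the two conditions separately and then intersect. The first has 3 states tracking whether and how much of `ab` has been seen; the second has 5 states tracking the input length, saturating at 4. A product state is a pair (one from each), accepting exactly when both do. Equivalent product states are then merged.
A 7-state machine:
        a   b  
>  q0   q1  q2 
   q1   q3  q4 
   q2   q3  q5 
   q3   q5  q6 
   q4   q6  q6 
   q5   q5  q5 
 * q6   q5  q5 
(> = start, * = accepting)

start=q0; accept=q6; q0-a->q1; q0-b->q2; q1-a->q3; q1-b->q4; q2-a->q3; q2-b->q5; q3-a->q5; q3-b->q6; q4-a->q6; q4-b->q6; q5-a->q5; q5-b->q5; q6-a->q5; q6-b->q5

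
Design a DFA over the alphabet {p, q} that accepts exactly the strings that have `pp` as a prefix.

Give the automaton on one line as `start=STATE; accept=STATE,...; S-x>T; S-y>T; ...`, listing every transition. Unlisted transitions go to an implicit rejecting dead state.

Walk along `pp` while the input agrees: from A take `p` to B, and so on. Any deviation drops to the rejecting sink D. Once C is reached the prefix is confirmed and every continuation is accepted.
       p  q 
>  A   B  D 
   B   C  D 
 * C   C  C 
   D   D  D 
(> = start, * = accepting)

start=A; accept=C; A-p>B; A-q>D; B-p>C; B-q>D; C-p>C; C-q>C; D-p>D; D-q>D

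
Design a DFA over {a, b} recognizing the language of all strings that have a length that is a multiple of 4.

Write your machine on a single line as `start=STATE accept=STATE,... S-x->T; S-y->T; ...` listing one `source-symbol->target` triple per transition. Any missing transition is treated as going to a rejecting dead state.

start=S0; accept=S0; S0-a->S1; S0-b->S1; S1-a->S2; S1-b->S2; S2-a->S3; S2-b->S3; S3-a->S0; S3-b->S0

Only the length mod 4 matters, so use a 4-cycle: from any state, every input symbol moves to the next state, wrapping S3 back to S0. Mark S0 accepting.
A 4-state machine:
        a   b  
>* S0   S1  S1 
   S1   S2  S2 
   S2   S3  S3 
   S3   S0  S0 
(> = start, * = accepting)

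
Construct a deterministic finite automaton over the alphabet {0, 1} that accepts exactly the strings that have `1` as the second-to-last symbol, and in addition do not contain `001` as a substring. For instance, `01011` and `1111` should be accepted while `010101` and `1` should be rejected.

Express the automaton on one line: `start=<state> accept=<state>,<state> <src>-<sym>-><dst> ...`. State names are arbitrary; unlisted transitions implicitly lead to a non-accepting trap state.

start=s0 accept=s4,s5 s0-0->s1 s0-1->s2 s1-0->s3 s1-1->s2 s2-0->s4 s2-1->s5 s3-0->s3 s3-1->s3 s4-0->s3 s4-1->s2 s5-0->s4 s5-1->s5

Handle the two conditions separately and then intersect. One (7 states) tracks the last 2 symbols read; the other (4 states) tracks partial matches of the forbidden pattern `001`. Each combined state is a pair, one component from each; accept when both components accept. After merging equivalent states the machine shrinks.
With 6 states:
        0   1  
>  s0   s1  s2 
   s1   s3  s2 
   s2   s4  s5 
   s3   s3  s3 
 * s4   s3  s2 
 * s5   s4  s5 
(> = start, * = accepting)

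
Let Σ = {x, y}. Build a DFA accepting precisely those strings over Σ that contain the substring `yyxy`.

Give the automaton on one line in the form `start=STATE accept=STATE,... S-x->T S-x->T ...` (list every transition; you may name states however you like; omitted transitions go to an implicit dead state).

start=s0 accept=s4 s0-x->s0 s0-y->s1 s1-x->s0 s1-y->s2 s2-x->s3 s2-y->s2 s3-x->s0 s3-y->s4 s4-x->s4 s4-y->s4

Track how much of `yyxy` has been matched so far: state s0 is no progress, s4 is the absorbing accept state reached once `yyxy` has occurred. Intermediate states record partial matches; on a mismatch, fall back to the longest reusable overlap.
With 5 states:
        x   y  
>  s0   s0  s1 
   s1   s0  s2 
   s2   s3  s2 
   s3   s0  s4 
 * s4   s4  s4 
(> = start, * = accepting)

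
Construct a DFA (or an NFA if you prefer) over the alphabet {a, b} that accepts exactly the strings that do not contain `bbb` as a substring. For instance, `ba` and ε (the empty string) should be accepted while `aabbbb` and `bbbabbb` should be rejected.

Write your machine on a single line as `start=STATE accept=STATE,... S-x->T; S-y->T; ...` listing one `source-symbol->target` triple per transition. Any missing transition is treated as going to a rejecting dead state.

Track partial matches of the forbidden pattern `bbb`. State S3 is a dead state reached once `bbb` has occurred; every other state accepts. S0 means no part of `bbb` is currently matched.
4 states suffice.
        a   b  
>* S0   S0  S1 
 * S1   S0  S2 
 * S2   S0  S3 
   S3   S3  S3 
(> = start, * = accepting)

start=S0; accept=S0,S1,S2; S0-a->S0; S0-b->S1; S1-a->S0; S1-b->S2; S2-a->S0; S2-b->S3; S3-a->S3; S3-b->S3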